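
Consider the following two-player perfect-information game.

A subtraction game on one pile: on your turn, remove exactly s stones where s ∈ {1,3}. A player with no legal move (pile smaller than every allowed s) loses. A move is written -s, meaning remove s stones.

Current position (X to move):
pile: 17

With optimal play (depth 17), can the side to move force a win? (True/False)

X winning at [17]: True

ply 1, X at 17 | -1=+1→16*; -3=+1→14
ply 2, O at 16 | -1=-1→15*; -3=-1→13
ply 3, X at 15 | -1=+1→14*; -3=+1→12
ply 4, O at 14 | -1=-1→13*; -3=-1→11
ply 5, X at 13 | -1=+1→12*; -3=+1→10
ply 6, O at 12 | -1=-1→11*; -3=-1→9
ply 7, X at 11 | -1=+1→10*; -3=+1→8
ply 8, O at 10 | -1=-1→9*; -3=-1→7
ply 9, X at 9 | -1=+1→8*; -3=+1→6
ply 10, O at 8 | -1=-1→7*; -3=-1→5
ply 11, X at 7 | -1=+1→6*; -3=+1→4
ply 12, O at 6 | -1=-1→5*; -3=-1→3
ply 13, X at 5 | -1=+1→4*; -3=+1→2
ply 14, O at 4 | -1=-1→3*; -3=-1→1
ply 15, X at 3 | -1=+1→2*; -3=+1→0
ply 16, O at 2 | -1=-1→1*
ply 17, X at 1 | -1=+1→0*
ply 18: 0 is terminal -1 (O); from 17 depth 17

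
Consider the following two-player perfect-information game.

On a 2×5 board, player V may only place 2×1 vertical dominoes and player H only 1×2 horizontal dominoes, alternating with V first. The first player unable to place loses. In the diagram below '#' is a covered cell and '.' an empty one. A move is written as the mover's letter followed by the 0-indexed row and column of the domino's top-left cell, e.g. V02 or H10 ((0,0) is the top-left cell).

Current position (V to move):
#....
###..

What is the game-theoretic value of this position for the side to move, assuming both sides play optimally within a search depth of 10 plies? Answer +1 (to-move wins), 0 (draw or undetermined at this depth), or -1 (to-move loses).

[#..../###..] V move#1: V03:+1/#..#./####.*, V04:-1/#...#/###.#
[#..#./####.] H move#2: H01:-1/####./####.*
[####./####.] V move#3: V04:+1/#####/#####*
[#####/#####] end (terminal -1, H#4); searched #..../###.. to 10

value(#..../###.., V) = +1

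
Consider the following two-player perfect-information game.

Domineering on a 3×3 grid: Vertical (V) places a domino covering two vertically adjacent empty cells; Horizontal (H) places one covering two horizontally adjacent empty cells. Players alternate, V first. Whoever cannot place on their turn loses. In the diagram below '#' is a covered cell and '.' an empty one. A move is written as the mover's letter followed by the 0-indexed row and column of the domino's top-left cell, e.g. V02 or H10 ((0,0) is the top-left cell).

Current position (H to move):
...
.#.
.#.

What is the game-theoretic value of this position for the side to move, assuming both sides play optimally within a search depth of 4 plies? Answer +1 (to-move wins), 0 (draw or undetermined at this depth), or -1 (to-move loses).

value(.../.#./.#., H) = -1

p1 H@[.../.#./.#.]: H00[##./.#./.#.]-1* H01[.##/.#./.#.]-1
p2 V@[##./.#./.#.]: V02[###/.##/.#.]+1* V10[##./##./##.]+1 V12[##./.##/.##]+1
p3 H@[###/.##/.#.] terminal -1; root [.../.#./.#.] d4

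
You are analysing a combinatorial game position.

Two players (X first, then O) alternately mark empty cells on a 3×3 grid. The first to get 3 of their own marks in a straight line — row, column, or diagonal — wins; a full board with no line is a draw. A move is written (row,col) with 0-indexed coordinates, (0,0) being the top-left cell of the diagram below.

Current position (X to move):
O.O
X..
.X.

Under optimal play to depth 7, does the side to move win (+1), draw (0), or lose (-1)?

value(O.O/X../.X., X) = -1

ply 1, X at O.O/X../.X. | (0,1)=-1→OXO/X../.X.*; (1,1)=-1→O.O/XX./.X.; (1,2)=-1→O.O/X.X/.X.; (2,0)=-1→O.O/X../XX.; (2,2)=-1→O.O/X../.XX
ply 2, O at OXO/X../.X. | (1,1)=+1→OXO/XO./.X.*; (1,2)=-1→OXO/X.O/.X.; (2,0)=-1→OXO/X../OX.; (2,2)=-1→OXO/X../.XO
ply 3, X at OXO/XO./.X. | (1,2)=-1→OXO/XOX/.X.*; (2,0)=-1→OXO/XO./XX.; (2,2)=-1→OXO/XO./.XX
ply 4, O at OXO/XOX/.X. | (2,0)=+1→OXO/XOX/OX.*; (2,2)=+1→OXO/XOX/.XO
ply 5: OXO/XOX/OX. is terminal -1 (X); from O.O/X../.X. depth 7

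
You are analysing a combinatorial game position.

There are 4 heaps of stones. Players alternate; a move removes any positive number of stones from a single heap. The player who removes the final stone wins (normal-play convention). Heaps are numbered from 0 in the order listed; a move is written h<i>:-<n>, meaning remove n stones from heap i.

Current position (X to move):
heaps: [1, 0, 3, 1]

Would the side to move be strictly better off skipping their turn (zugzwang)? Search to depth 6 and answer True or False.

zugzwang((1,0,3,1), X) = False

ply 1, X at (1,0,3,1) | h0:-1=-1→(0,0,3,1); h2:-1=-1→(1,0,2,1); h2:-2=-1→(1,0,1,1); h2:-3=+1→(1,0,0,1)*; h3:-1=-1→(1,0,3,0)
ply 2, O at (1,0,0,1) | h0:-1=-1→(0,0,0,1)*; h3:-1=-1→(1,0,0,0)
ply 3, X at (0,0,0,1) | h3:-1=+1→(0,0,0,0)*
ply 4: (0,0,0,0) is terminal -1 (O); from (1,0,3,1) depth 6
pass branch (O moves first from the same position):
  | ply 1, O at (1,0,3,1) | h0:-1=-1→(0,0,3,1); h2:-1=-1→(1,0,2,1); h2:-2=-1→(1,0,1,1); h2:-3=+1→(1,0,0,1)*; h3:-1=-1→(1,0,3,0)
  | ply 2, X at (1,0,0,1) | h0:-1=-1→(0,0,0,1)*; h3:-1=-1→(1,0,0,0)
  | ply 3, O at (0,0,0,1) | h3:-1=+1→(0,0,0,0)*
  | ply 4: (0,0,0,0) is terminal -1 (X); from (1,0,3,1) depth 6
X moving scores +1; X passing scores -1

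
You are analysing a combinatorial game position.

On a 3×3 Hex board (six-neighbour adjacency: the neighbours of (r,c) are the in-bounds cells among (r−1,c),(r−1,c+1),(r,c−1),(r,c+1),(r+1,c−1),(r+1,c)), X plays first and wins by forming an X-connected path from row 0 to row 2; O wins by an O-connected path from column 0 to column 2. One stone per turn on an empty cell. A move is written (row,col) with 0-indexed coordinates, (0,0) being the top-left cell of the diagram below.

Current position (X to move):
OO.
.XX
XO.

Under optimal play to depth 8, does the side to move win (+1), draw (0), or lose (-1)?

[OO./.XX/XO.] X move#1: (0,2):+1/OOX/.XX/XO.*, (1,0):-1/OO./XXX/XO., (2,2):-1/OO./.XX/XOX
[OOX/.XX/XO.] end (terminal -1, O#2); searched OO./.XX/XO. to 8

value(OO./.XX/XO., X) = +1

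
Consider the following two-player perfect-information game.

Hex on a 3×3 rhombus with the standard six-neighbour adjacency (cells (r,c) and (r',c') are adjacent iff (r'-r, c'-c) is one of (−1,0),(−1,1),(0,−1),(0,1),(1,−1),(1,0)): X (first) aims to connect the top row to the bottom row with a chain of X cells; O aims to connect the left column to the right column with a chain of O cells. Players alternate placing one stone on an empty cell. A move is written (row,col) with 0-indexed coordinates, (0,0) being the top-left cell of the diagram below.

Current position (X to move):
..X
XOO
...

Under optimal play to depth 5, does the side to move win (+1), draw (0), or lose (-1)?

[..X/XOO/...] X move#1: (0,0):-1/X.X/XOO/..., (0,1):-1/.XX/XOO/..., (2,0):+1/..X/XOO/X..*, (2,1):-1/..X/XOO/.X., (2,2):-1/..X/XOO/..X
[..X/XOO/X..] O move#2: (0,0):-1/O.X/XOO/X..*, (0,1):-1/.OX/XOO/X.., (2,1):-1/..X/XOO/XO., (2,2):-1/..X/XOO/X.O
[O.X/XOO/X..] X move#3: (0,1):+1/OXX/XOO/X..*, (2,1):-1/O.X/XOO/XX., (2,2):-1/O.X/XOO/X.X
[OXX/XOO/X..] end (terminal -1, O#4); searched ..X/XOO/... to 5

value(..X/XOO/..., X) = +1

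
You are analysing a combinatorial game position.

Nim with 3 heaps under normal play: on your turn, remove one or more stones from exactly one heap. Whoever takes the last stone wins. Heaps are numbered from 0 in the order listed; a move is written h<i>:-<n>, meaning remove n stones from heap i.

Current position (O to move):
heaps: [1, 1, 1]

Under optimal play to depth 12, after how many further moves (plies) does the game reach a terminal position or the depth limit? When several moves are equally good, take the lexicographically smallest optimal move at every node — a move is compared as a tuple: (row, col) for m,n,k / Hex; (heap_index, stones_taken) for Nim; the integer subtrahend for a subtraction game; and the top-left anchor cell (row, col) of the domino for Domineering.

p1 O@[(1,1,1)]: h0:-1[(0,1,1)]+1* h1:-1[(1,0,1)]+1 h2:-1[(1,1,0)]+1
p2 X@[(0,1,1)]: h1:-1[(0,0,1)]-1* h2:-1[(0,1,0)]-1
p3 O@[(0,0,1)]: h2:-1[(0,0,0)]+1*
p4 X@[(0,0,0)] terminal -1; root [(1,1,1)] d12

PV length from [(1,1,1)]: 3 plies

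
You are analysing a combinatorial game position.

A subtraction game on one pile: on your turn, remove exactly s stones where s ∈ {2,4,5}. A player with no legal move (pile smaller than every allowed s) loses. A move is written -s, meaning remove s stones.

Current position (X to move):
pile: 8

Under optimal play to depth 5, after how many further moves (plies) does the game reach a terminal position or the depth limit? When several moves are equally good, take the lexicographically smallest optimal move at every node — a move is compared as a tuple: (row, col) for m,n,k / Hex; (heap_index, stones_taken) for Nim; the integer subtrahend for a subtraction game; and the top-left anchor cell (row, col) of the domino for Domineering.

p1 X@[8]: -2[6]-1* -4[4]-1 -5[3]-1
p2 O@[6]: -2[4]-1 -4[2]-1 -5[1]+1*
p3 X@[1] terminal -1; root [8] d5

PV length from [8]: 2 plies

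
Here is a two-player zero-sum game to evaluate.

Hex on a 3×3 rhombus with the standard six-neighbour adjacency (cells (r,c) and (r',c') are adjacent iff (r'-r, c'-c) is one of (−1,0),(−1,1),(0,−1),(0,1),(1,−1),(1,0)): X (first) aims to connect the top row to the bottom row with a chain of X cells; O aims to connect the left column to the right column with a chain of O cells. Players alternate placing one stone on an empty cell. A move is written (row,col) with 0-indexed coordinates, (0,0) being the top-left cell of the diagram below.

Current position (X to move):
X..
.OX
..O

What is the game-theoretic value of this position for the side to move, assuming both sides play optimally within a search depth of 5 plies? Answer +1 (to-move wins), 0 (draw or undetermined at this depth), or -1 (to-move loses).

value(X../.OX/..O, X) = -1

p1 X@[X../.OX/..O]: (0,1)[XX./.OX/..O]-1* (0,2)[X.X/.OX/..O]-1 (1,0)[X../XOX/..O]-1 (2,0)[X../.OX/X.O]-1 (2,1)[X../.OX/.XO]-1
p2 O@[XX./.OX/..O]: (0,2)[XXO/.OX/..O]+1* (1,0)[XX./OOX/..O]+1 (2,0)[XX./.OX/O.O]+1 (2,1)[XX./.OX/.OO]+1
p3 X@[XXO/.OX/..O]: (1,0)[XXO/XOX/..O]-1* (2,0)[XXO/.OX/X.O]-1 (2,1)[XXO/.OX/.XO]-1
p4 O@[XXO/XOX/..O]: (2,0)[XXO/XOX/O.O]+1* (2,1)[XXO/XOX/.OO]-1
p5 X@[XXO/XOX/O.O] terminal -1; root [X../.OX/..O] d5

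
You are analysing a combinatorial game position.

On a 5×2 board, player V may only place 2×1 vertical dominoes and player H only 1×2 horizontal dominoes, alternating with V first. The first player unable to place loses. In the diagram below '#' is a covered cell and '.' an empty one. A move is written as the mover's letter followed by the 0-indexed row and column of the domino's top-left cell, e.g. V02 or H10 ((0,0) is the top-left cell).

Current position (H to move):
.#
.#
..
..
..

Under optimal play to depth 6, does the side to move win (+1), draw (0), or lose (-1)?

value(.#/.#/../../.., H) = +1

p1 H@[.#/.#/../../..]: H20[.#/.#/##/../..]-1 H30[.#/.#/../##/..]+1* H40[.#/.#/../../##]-1
p2 V@[.#/.#/../##/..]: V00[##/##/../##/..]-1* V10[.#/##/#./##/..]-1
p3 H@[##/##/../##/..]: H20[##/##/##/##/..]+1* H40[##/##/../##/##]+1
p4 V@[##/##/##/##/..] terminal -1; root [.#/.#/../../..] d6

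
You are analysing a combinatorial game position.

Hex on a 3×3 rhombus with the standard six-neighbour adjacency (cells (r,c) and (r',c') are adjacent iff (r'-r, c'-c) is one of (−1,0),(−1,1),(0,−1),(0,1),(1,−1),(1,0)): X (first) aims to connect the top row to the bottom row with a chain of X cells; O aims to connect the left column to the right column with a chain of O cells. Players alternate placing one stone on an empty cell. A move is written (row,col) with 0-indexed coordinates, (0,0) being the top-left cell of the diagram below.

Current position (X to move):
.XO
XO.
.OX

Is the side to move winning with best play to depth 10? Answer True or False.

X winning at [.XO/XO./.OX]: True

p1 X@[.XO/XO./.OX]: (0,0)[XXO/XO./.OX]-1 (1,2)[.XO/XOX/.OX]-1 (2,0)[.XO/XO./XOX]+1*
p2 O@[.XO/XO./XOX] terminal -1; root [.XO/XO./.OX] d10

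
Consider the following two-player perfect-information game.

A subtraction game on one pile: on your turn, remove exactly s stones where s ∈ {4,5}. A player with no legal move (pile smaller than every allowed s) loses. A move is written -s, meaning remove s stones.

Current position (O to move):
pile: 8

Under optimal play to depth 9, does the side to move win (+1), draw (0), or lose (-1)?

[8] O move#1: -4:-1/4, -5:+1/3*
[3] end (terminal -1, X#2); searched 8 to 9

value(8, O) = +1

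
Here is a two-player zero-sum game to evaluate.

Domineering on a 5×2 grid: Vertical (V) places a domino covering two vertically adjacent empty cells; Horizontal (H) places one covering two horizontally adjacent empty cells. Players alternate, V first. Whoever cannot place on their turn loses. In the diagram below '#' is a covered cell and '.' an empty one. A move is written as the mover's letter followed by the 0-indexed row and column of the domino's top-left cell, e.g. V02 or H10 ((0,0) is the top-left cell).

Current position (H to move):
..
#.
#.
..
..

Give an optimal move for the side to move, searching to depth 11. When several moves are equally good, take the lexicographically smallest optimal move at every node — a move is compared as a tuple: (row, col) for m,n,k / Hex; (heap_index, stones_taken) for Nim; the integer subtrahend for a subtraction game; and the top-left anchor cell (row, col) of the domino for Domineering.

p1 H@[../#./#./../..]: H00[##/#./#./../..]-1 H30[../#./#./##/..]+1* H40[../#./#./../##]+1
p2 V@[../#./#./##/..]: V01[.#/##/#./##/..]-1* V11[../##/##/##/..]-1
p3 H@[.#/##/#./##/..]: H40[.#/##/#./##/##]+1*
p4 V@[.#/##/#./##/##] terminal -1; root [../#./#./../..] d11

H's best at [../#./#./../..]: H30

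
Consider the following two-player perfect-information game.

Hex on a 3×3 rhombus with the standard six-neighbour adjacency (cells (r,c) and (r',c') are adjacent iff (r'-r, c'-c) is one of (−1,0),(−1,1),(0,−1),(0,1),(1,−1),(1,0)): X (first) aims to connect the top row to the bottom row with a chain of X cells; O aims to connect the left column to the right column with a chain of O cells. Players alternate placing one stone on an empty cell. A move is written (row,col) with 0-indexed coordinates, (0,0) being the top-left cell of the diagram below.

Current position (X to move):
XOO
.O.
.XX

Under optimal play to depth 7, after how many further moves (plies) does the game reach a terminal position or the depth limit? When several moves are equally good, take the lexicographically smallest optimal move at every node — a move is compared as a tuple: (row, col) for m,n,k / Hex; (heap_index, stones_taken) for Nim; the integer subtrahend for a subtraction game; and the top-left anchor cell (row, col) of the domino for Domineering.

p1 X@[XOO/.O./.XX]: (1,0)[XOO/XO./.XX]-1* (1,2)[XOO/.OX/.XX]-1 (2,0)[XOO/.O./XXX]-1
p2 O@[XOO/XO./.XX]: (1,2)[XOO/XOO/.XX]-1 (2,0)[XOO/XO./OXX]+1*
p3 X@[XOO/XO./OXX] terminal -1; root [XOO/.O./.XX] d7

PV length from [XOO/.O./.XX]: 2 plies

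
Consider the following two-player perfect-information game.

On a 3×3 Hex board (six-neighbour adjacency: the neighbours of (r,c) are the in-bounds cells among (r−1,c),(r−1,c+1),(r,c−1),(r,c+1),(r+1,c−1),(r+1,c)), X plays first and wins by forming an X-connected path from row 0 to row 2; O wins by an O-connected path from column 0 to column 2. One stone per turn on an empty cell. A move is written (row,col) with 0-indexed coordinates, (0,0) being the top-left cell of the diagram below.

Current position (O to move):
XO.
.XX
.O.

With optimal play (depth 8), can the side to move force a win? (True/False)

O winning at [XO./.XX/.O.]: False

ply 1, O at XO./.XX/.O. | (0,2)=-1→XOO/.XX/.O.*; (1,0)=-1→XO./OXX/.O.; (2,0)=-1→XO./.XX/OO.; (2,2)=-1→XO./.XX/.OO
ply 2, X at XOO/.XX/.O. | (1,0)=+1→XOO/XXX/.O.*; (2,0)=-1→XOO/.XX/XO.; (2,2)=-1→XOO/.XX/.OX
ply 3, O at XOO/XXX/.O. | (2,0)=-1→XOO/XXX/OO.*; (2,2)=-1→XOO/XXX/.OO
ply 4, X at XOO/XXX/OO. | (2,2)=+1→XOO/XXX/OOX*
ply 5: XOO/XXX/OOX is terminal -1 (O); from XO./.XX/.O. depth 8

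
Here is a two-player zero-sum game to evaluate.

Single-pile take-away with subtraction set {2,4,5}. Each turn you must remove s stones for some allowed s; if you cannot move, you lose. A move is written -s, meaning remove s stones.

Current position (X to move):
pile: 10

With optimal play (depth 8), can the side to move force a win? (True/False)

X winning at [10]: True

[10] X move#1: -2:+1/8*, -4:-1/6, -5:-1/5
[8] O move#2: -2:-1/6*, -4:-1/4, -5:-1/3
[6] X move#3: -2:-1/4, -4:-1/2, -5:+1/1*
[1] end (terminal -1, O#4); searched 10 to 8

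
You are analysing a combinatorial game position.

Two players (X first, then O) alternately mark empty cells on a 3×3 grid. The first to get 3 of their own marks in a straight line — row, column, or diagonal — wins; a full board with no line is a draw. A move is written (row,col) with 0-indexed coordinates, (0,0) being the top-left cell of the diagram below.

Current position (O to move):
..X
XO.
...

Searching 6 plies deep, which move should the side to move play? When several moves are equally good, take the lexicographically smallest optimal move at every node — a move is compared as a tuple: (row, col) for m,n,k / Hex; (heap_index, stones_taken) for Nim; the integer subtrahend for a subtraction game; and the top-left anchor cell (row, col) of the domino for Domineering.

O's best at [..X/XO./...]: (0,0)

ply 1, O at ..X/XO./... | (0,0)=+0→O.X/XO./...*; (0,1)=+0→.OX/XO./...; (1,2)=-1→..X/XOO/...; (2,0)=+0→..X/XO./O..; (2,1)=+0→..X/XO./.O.; (2,2)=-1→..X/XO./..O
ply 2, X at O.X/XO./... | (0,1)=-1→OXX/XO./...; (1,2)=-1→O.X/XOX/...; (2,0)=-1→O.X/XO./X..; (2,1)=-1→O.X/XO./.X.; (2,2)=+0→O.X/XO./..X*
ply 3, O at O.X/XO./..X | (0,1)=-1→OOX/XO./..X; (1,2)=+0→O.X/XOO/..X*; (2,0)=-1→O.X/XO./O.X; (2,1)=-1→O.X/XO./.OX
ply 4, X at O.X/XOO/..X | (0,1)=+0→OXX/XOO/..X*; (2,0)=+0→O.X/XOO/X.X; (2,1)=+0→O.X/XOO/.XX
ply 5, O at OXX/XOO/..X | (2,0)=+0→OXX/XOO/O.X*; (2,1)=+0→OXX/XOO/.OX
ply 6, X at OXX/XOO/O.X | (2,1)=+0→OXX/XOO/OXX*
ply 7: OXX/XOO/OXX is terminal +0 (O); from ..X/XO./... depth 6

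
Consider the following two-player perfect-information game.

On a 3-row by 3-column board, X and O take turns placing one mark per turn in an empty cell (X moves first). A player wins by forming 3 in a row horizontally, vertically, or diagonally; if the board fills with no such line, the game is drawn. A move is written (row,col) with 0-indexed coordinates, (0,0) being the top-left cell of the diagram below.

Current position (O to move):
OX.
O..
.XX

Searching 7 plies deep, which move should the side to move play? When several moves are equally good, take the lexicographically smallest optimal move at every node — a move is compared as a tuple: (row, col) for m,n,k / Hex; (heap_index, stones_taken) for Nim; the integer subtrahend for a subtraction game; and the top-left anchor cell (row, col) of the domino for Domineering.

O's best at [OX./O../.XX]: (2,0)

ply 1, O at OX./O../.XX | (0,2)=-1→OXO/O../.XX; (1,1)=-1→OX./OO./.XX; (1,2)=-1→OX./O.O/.XX; (2,0)=+1→OX./O../OXX*
ply 2: OX./O../OXX is terminal -1 (X); from OX./O../.XX depth 7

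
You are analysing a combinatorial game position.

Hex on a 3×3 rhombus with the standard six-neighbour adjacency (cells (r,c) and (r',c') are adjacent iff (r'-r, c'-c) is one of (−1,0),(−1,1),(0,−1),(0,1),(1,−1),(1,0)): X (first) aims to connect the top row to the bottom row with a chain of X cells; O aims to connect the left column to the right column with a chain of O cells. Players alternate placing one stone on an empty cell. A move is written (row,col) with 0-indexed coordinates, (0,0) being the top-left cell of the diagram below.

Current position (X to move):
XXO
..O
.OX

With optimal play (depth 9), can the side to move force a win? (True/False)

ply 1, X at XXO/..O/.OX | (1,0)=-1→XXO/X.O/.OX; (1,1)=-1→XXO/.XO/.OX; (2,0)=+1→XXO/..O/XOX*
ply 2, O at XXO/..O/XOX | (1,0)=-1→XXO/O.O/XOX*; (1,1)=-1→XXO/.OO/XOX
ply 3, X at XXO/O.O/XOX | (1,1)=+1→XXO/OXO/XOX*
ply 4: XXO/OXO/XOX is terminal -1 (O); from XXO/..O/.OX depth 9

X winning at [XXO/..O/.OX]: True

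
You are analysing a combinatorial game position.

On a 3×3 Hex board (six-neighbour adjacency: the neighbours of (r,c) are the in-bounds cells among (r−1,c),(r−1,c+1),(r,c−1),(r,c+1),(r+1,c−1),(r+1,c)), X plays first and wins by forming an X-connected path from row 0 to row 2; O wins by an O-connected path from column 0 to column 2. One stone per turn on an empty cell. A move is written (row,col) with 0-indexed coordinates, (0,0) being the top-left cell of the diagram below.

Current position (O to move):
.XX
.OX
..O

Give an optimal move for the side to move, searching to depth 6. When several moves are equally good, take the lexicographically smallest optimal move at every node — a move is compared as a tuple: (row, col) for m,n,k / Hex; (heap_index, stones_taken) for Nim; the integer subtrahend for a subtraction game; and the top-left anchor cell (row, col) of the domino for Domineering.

ply 1, O at .XX/.OX/..O | (0,0)=-1→OXX/.OX/..O; (1,0)=-1→.XX/OOX/..O; (2,0)=-1→.XX/.OX/O.O; (2,1)=+1→.XX/.OX/.OO*
ply 2, X at .XX/.OX/.OO | (0,0)=-1→XXX/.OX/.OO*; (1,0)=-1→.XX/XOX/.OO; (2,0)=-1→.XX/.OX/XOO
ply 3, O at XXX/.OX/.OO | (1,0)=+1→XXX/OOX/.OO*; (2,0)=+1→XXX/.OX/OOO
ply 4: XXX/OOX/.OO is terminal -1 (X); from .XX/.OX/..O depth 6

O's best at [.XX/.OX/..O]: (2,1)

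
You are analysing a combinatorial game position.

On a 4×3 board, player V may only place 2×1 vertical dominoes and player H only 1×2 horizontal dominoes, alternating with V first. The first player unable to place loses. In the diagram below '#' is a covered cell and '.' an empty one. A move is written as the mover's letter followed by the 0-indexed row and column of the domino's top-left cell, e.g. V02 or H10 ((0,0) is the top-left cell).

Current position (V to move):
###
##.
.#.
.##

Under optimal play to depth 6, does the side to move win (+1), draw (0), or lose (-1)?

value(###/##./.#./.##, V) = +1

p1 V@[###/##./.#./.##]: V12[###/###/.##/.##]+1* V20[###/##./##./###]+1
p2 H@[###/###/.##/.##] terminal -1; root [###/##./.#./.##] d6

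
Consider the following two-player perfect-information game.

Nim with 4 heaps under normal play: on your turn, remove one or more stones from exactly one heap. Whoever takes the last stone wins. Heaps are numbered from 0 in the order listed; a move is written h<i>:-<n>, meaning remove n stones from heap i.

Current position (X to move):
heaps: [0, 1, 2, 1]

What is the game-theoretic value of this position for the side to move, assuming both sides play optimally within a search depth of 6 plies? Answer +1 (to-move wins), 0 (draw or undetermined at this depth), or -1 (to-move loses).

[(0,1,2,1)] X move#1: h1:-1:-1/(0,0,2,1), h2:-1:-1/(0,1,1,1), h2:-2:+1/(0,1,0,1)*, h3:-1:-1/(0,1,2,0)
[(0,1,0,1)] O move#2: h1:-1:-1/(0,0,0,1)*, h3:-1:-1/(0,1,0,0)
[(0,0,0,1)] X move#3: h3:-1:+1/(0,0,0,0)*
[(0,0,0,0)] end (terminal -1, O#4); searched (0,1,2,1) to 6

value((0,1,2,1), X) = +1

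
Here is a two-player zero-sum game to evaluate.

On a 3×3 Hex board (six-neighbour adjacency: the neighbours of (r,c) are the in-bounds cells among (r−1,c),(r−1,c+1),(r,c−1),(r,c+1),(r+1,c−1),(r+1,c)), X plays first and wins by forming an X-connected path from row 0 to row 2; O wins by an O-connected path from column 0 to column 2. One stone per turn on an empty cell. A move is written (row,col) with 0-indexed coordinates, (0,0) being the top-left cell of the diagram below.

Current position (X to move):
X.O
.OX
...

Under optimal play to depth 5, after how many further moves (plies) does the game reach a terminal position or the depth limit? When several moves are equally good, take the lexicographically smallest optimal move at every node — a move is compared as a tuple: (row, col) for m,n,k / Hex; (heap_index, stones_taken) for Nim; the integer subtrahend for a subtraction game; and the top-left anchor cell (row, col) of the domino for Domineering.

ply 1, X at X.O/.OX/... | (0,1)=-1→XXO/.OX/...*; (1,0)=-1→X.O/XOX/...; (2,0)=-1→X.O/.OX/X..; (2,1)=-1→X.O/.OX/.X.; (2,2)=-1→X.O/.OX/..X
ply 2, O at XXO/.OX/... | (1,0)=+1→XXO/OOX/...*; (2,0)=+1→XXO/.OX/O..; (2,1)=+1→XXO/.OX/.O.; (2,2)=+1→XXO/.OX/..O
ply 3: XXO/OOX/... is terminal -1 (X); from X.O/.OX/... depth 5

PV length from [X.O/.OX/...]: 2 plies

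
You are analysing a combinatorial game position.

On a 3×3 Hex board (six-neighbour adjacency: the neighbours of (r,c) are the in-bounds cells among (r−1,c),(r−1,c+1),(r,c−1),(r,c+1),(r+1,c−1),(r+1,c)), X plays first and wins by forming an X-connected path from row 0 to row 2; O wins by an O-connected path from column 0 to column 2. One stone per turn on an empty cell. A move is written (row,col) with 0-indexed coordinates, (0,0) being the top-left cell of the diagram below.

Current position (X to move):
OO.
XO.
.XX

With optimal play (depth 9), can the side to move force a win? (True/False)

p1 X@[OO./XO./.XX]: (0,2)[OOX/XO./.XX]-1* (1,2)[OO./XOX/.XX]-1 (2,0)[OO./XO./XXX]-1
p2 O@[OOX/XO./.XX]: (1,2)[OOX/XOO/.XX]+1* (2,0)[OOX/XO./OXX]-1
p3 X@[OOX/XOO/.XX] terminal -1; root [OO./XO./.XX] d9

X winning at [OO./XO./.XX]: False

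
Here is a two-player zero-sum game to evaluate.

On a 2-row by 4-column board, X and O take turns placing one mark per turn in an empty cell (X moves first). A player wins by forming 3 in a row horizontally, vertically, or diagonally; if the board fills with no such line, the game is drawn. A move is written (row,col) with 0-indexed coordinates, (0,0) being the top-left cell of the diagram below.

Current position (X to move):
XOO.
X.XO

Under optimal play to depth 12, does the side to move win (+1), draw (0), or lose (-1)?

p1 X@[XOO./X.XO]: (0,3)[XOOX/X.XO]+0 (1,1)[XOO./XXXO]+1*
p2 O@[XOO./XXXO] terminal -1; root [XOO./X.XO] d12

value(XOO./X.XO, X) = +1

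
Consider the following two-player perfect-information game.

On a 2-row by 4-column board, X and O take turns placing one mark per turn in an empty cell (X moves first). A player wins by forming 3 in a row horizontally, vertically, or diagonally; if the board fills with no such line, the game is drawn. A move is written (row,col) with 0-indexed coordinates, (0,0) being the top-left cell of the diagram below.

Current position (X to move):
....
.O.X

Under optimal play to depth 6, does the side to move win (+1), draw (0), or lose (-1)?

[..../.O.X] X move#1: (0,0):+0/X.../.O.X*, (0,1):+0/.X../.O.X, (0,2):+0/..X./.O.X, (0,3):+0/...X/.O.X, (1,0):+0/..../XO.X, (1,2):+0/..../.OXX
[X.../.O.X] O move#2: (0,1):+0/XO../.O.X*, (0,2):+0/X.O./.O.X, (0,3):+0/X..O/.O.X, (1,0):+0/X.../OO.X, (1,2):+0/X.../.OOX
[XO../.O.X] X move#3: (0,2):+0/XOX./.O.X*, (0,3):+0/XO.X/.O.X, (1,0):+0/XO../XO.X, (1,2):+0/XO../.OXX
[XOX./.O.X] O move#4: (0,3):+0/XOXO/.O.X*, (1,0):+0/XOX./OO.X, (1,2):+0/XOX./.OOX
[XOXO/.O.X] X move#5: (1,0):+0/XOXO/XO.X*, (1,2):+0/XOXO/.OXX
[XOXO/XO.X] O move#6: (1,2):+0/XOXO/XOOX*
[XOXO/XOOX] end (terminal +0, X#7); searched ..../.O.X to 6

value(..../.O.X, X) = 0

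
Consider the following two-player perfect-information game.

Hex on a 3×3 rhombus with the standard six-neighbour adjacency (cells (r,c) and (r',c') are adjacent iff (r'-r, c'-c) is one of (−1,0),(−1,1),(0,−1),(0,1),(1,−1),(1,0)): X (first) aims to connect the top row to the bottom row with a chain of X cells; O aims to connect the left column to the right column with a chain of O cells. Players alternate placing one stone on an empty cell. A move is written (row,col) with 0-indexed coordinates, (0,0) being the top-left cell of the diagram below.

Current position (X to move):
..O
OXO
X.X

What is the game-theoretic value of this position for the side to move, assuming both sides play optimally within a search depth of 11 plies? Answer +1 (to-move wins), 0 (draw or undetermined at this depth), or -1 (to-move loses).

value(..O/OXO/X.X, X) = +1

[..O/OXO/X.X] X move#1: (0,0):-1/X.O/OXO/X.X, (0,1):+1/.XO/OXO/X.X*, (2,1):-1/..O/OXO/XXX
[.XO/OXO/X.X] end (terminal -1, O#2); searched ..O/OXO/X.X to 11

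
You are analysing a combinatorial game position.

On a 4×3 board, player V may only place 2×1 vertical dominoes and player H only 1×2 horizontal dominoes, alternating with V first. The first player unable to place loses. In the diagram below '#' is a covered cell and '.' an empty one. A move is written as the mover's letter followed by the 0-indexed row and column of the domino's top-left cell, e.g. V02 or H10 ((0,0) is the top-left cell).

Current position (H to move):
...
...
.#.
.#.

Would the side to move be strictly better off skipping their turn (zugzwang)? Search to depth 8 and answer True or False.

zugzwang(.../.../.#./.#., H) = False

[.../.../.#./.#.] H move#1: H00:-1/##./.../.#./.#.*, H01:-1/.##/.../.#./.#., H10:-1/.../##./.#./.#., H11:-1/.../.##/.#./.#.
[##./.../.#./.#.] V move#2: V02:+1/###/..#/.#./.#.*, V10:+1/##./#../##./.#., V12:+1/##./..#/.##/.#., V20:+1/##./.../##./##., V22:+1/##./.../.##/.##
[###/..#/.#./.#.] H move#3: H10:-1/###/###/.#./.#.*
[###/###/.#./.#.] V move#4: V20:+1/###/###/##./##.*, V22:+1/###/###/.##/.##
[###/###/##./##.] end (terminal -1, H#5); searched .../.../.#./.#. to 8
pass branch (V moves first from the same position):
  | [.../.../.#./.#.] V move#1: V00:+1/#../#../.#./.#.*, V01:+1/.#./.#./.#./.#., V02:+1/..#/..#/.#./.#., V10:-1/.../#../##./.#., V12:-1/.../..#/.##/.#., V20:+1/.../.../##./##., V22:+1/.../.../.##/.##
  | [#../#../.#./.#.] H move#2: H01:-1/###/#../.#./.#.*, H11:-1/#../###/.#./.#.
  | [###/#../.#./.#.] V move#3: V12:+1/###/#.#/.##/.#.*, V20:+1/###/#../##./##., V22:+1/###/#../.##/.##
  | [###/#.#/.##/.#.] end (terminal -1, H#4); searched .../.../.#./.#. to 8
H moving scores -1; H passing scores -1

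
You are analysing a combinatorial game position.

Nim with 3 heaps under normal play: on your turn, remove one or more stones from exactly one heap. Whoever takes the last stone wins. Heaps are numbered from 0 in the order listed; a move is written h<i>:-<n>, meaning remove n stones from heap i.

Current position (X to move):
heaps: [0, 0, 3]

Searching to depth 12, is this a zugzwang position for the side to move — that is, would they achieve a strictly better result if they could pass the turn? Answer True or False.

zugzwang((0,0,3), X) = False

[(0,0,3)] X move#1: h2:-1:-1/(0,0,2), h2:-2:-1/(0,0,1), h2:-3:+1/(0,0,0)*
[(0,0,0)] end (terminal -1, O#2); searched (0,0,3) to 12
suppose X passes — search the same position with O to move:
pass> [(0,0,3)] O move#1: h2:-1:-1/(0,0,2), h2:-2:-1/(0,0,1), h2:-3:+1/(0,0,0)*
pass> [(0,0,0)] end (terminal -1, X#2); searched (0,0,3) to 12
for X: play +1, pass -1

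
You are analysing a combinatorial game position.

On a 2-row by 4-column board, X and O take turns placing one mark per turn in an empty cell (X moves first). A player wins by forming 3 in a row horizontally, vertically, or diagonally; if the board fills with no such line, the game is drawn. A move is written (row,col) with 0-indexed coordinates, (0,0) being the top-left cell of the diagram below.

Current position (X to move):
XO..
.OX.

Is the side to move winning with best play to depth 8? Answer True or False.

X winning at [XO../.OX.]: False

p1 X@[XO../.OX.]: (0,2)[XOX./.OX.]+0* (0,3)[XO.X/.OX.]+0 (1,0)[XO../XOX.]+0 (1,3)[XO../.OXX]+0
p2 O@[XOX./.OX.]: (0,3)[XOXO/.OX.]+0* (1,0)[XOX./OOX.]+0 (1,3)[XOX./.OXO]+0
p3 X@[XOXO/.OX.]: (1,0)[XOXO/XOX.]+0* (1,3)[XOXO/.OXX]+0
p4 O@[XOXO/XOX.]: (1,3)[XOXO/XOXO]+0*
p5 X@[XOXO/XOXO] terminal +0; root [XO../.OX.] d8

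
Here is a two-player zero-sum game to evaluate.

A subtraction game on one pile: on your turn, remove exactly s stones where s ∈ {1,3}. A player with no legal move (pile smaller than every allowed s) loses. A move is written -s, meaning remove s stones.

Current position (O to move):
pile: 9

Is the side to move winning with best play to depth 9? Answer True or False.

ply 1, O at 9 | -1=+1→8*; -3=+1→6
ply 2, X at 8 | -1=-1→7*; -3=-1→5
ply 3, O at 7 | -1=+1→6*; -3=+1→4
ply 4, X at 6 | -1=-1→5*; -3=-1→3
ply 5, O at 5 | -1=+1→4*; -3=+1→2
ply 6, X at 4 | -1=-1→3*; -3=-1→1
ply 7, O at 3 | -1=+1→2*; -3=+1→0
ply 8, X at 2 | -1=-1→1*
ply 9, O at 1 | -1=+1→0*
ply 10: 0 is terminal -1 (X); from 9 depth 9

O winning at [9]: True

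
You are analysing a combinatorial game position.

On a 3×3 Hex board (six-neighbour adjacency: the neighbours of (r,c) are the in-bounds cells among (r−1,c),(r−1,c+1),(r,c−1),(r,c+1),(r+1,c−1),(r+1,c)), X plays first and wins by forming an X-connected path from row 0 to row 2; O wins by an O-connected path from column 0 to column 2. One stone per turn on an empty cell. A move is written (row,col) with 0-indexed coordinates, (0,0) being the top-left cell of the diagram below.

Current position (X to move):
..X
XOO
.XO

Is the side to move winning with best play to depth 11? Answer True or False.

p1 X@[..X/XOO/.XO]: (0,0)[X.X/XOO/.XO]-1 (0,1)[.XX/XOO/.XO]-1 (2,0)[..X/XOO/XXO]+1*
p2 O@[..X/XOO/XXO]: (0,0)[O.X/XOO/XXO]-1* (0,1)[.OX/XOO/XXO]-1
p3 X@[O.X/XOO/XXO]: (0,1)[OXX/XOO/XXO]+1*
p4 O@[OXX/XOO/XXO] terminal -1; root [..X/XOO/.XO] d11

X winning at [..X/XOO/.XO]: True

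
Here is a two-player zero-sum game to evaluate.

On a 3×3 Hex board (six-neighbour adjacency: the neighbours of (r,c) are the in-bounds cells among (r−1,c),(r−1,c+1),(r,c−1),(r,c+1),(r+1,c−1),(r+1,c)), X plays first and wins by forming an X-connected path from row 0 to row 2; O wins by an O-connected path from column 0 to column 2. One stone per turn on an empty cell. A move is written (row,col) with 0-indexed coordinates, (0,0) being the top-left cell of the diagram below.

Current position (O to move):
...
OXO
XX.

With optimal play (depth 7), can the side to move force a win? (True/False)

O winning at [.../OXO/XX.]: False

[.../OXO/XX.] O move#1: (0,0):-1/O../OXO/XX.*, (0,1):-1/.O./OXO/XX., (0,2):-1/..O/OXO/XX., (2,2):-1/.../OXO/XXO
[O../OXO/XX.] X move#2: (0,1):+1/OX./OXO/XX.*, (0,2):+1/O.X/OXO/XX., (2,2):+1/O../OXO/XXX
[OX./OXO/XX.] end (terminal -1, O#3); searched .../OXO/XX. to 7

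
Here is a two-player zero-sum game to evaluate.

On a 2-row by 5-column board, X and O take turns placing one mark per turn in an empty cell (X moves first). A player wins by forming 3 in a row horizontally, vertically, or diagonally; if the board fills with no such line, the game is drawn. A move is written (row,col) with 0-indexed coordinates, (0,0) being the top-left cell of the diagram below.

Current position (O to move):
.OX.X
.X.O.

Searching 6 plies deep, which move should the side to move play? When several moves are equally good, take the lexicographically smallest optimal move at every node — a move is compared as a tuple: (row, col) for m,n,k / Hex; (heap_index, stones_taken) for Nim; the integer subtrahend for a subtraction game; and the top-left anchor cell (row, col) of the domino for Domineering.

O's best at [.OX.X/.X.O.]: (0,3)

p1 O@[.OX.X/.X.O.]: (0,0)[OOX.X/.X.O.]-1 (0,3)[.OXOX/.X.O.]+0* (1,0)[.OX.X/OX.O.]-1 (1,2)[.OX.X/.XOO.]-1 (1,4)[.OX.X/.X.OO]-1
p2 X@[.OXOX/.X.O.]: (0,0)[XOXOX/.X.O.]+0* (1,0)[.OXOX/XX.O.]+0 (1,2)[.OXOX/.XXO.]+0 (1,4)[.OXOX/.X.OX]+0
p3 O@[XOXOX/.X.O.]: (1,0)[XOXOX/OX.O.]+0* (1,2)[XOXOX/.XOO.]+0 (1,4)[XOXOX/.X.OO]+0
p4 X@[XOXOX/OX.O.]: (1,2)[XOXOX/OXXO.]+0* (1,4)[XOXOX/OX.OX]+0
p5 O@[XOXOX/OXXO.]: (1,4)[XOXOX/OXXOO]+0*
p6 X@[XOXOX/OXXOO] terminal +0; root [.OX.X/.X.O.] d6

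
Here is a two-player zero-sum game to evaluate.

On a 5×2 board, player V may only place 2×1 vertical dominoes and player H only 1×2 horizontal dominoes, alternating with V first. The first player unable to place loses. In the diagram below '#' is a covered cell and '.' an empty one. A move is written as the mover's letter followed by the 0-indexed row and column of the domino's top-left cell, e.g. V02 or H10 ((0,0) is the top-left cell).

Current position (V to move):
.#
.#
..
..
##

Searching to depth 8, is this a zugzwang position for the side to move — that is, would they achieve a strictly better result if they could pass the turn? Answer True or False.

[.#/.#/../../##] V move#1: V00:-1/##/##/../../##, V10:-1/.#/##/#./../##, V20:+1/.#/.#/#./#./##*, V21:+1/.#/.#/.#/.#/##
[.#/.#/#./#./##] end (terminal -1, H#2); searched .#/.#/../../## to 8
if V skipped the turn, H would face:
~ [.#/.#/../../##] H move#1: H20:+1/.#/.#/##/../##*, H30:-1/.#/.#/../##/##
~ [.#/.#/##/../##] V move#2: V00:-1/##/##/##/../##*
~ [##/##/##/../##] H move#3: H30:+1/##/##/##/##/##*
~ [##/##/##/##/##] end (terminal -1, V#4); searched .#/.#/../../## to 8
compare (V): move=+1 vs pass=-1

zugzwang(.#/.#/../../##, V) = False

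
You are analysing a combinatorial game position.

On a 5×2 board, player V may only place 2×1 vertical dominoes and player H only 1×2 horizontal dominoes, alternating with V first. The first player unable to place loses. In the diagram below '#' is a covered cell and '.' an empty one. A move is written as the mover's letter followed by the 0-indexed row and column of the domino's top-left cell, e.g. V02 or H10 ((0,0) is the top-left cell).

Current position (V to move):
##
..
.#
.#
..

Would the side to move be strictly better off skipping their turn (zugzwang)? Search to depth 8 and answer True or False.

zugzwang(##/../.#/.#/.., V) = True

ply 1, V at ##/../.#/.#/.. | V10=-1→##/#./##/.#/..*; V20=-1→##/../##/##/..; V30=-1→##/../.#/##/#.
ply 2, H at ##/#./##/.#/.. | H40=+1→##/#./##/.#/##*
ply 3: ##/#./##/.#/## is terminal -1 (V); from ##/../.#/.#/.. depth 8
suppose V passes — search the same position with H to move:
pass> ply 1, H at ##/../.#/.#/.. | H10=-1→##/##/.#/.#/..*; H40=-1→##/../.#/.#/##
pass> ply 2, V at ##/##/.#/.#/.. | V20=-1→##/##/##/##/..; V30=+1→##/##/.#/##/#.*
pass> ply 3: ##/##/.#/##/#. is terminal -1 (H); from ##/../.#/.#/.. depth 8
for V: play -1, pass +1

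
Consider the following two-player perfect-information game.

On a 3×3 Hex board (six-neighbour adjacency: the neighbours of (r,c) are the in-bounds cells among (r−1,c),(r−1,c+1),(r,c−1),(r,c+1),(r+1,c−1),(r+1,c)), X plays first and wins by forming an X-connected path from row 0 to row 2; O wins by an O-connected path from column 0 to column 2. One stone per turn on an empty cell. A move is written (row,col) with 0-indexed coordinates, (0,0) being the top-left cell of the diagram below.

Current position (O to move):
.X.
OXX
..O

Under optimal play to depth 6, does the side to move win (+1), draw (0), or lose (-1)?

value(.X./OXX/..O, O) = -1

p1 O@[.X./OXX/..O]: (0,0)[OX./OXX/..O]-1* (0,2)[.XO/OXX/..O]-1 (2,0)[.X./OXX/O.O]-1 (2,1)[.X./OXX/.OO]-1
p2 X@[OX./OXX/..O]: (0,2)[OXX/OXX/..O]+1* (2,0)[OX./OXX/X.O]+1 (2,1)[OX./OXX/.XO]+1
p3 O@[OXX/OXX/..O]: (2,0)[OXX/OXX/O.O]-1* (2,1)[OXX/OXX/.OO]-1
p4 X@[OXX/OXX/O.O]: (2,1)[OXX/OXX/OXO]+1*
p5 O@[OXX/OXX/OXO] terminal -1; root [.X./OXX/..O] d6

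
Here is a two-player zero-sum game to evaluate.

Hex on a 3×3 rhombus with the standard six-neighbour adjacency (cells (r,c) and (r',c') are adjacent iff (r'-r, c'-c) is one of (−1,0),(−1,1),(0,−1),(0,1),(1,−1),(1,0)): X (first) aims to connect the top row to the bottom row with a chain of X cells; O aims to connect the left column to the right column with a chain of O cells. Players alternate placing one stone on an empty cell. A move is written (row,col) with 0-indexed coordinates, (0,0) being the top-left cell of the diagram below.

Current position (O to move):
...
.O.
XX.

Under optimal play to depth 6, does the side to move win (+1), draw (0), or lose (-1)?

[.../.O./XX.] O move#1: (0,0):+1/O../.O./XX.*, (0,1):+1/.O./.O./XX., (0,2):-1/..O/.O./XX., (1,0):+1/.../OO./XX., (1,2):-1/.../.OO/XX., (2,2):-1/.../.O./XXO
[O../.O./XX.] X move#2: (0,1):-1/OX./.O./XX.*, (0,2):-1/O.X/.O./XX., (1,0):-1/O../XO./XX., (1,2):-1/O../.OX/XX., (2,2):-1/O../.O./XXX
[OX./.O./XX.] O move#3: (0,2):-1/OXO/.O./XX., (1,0):+1/OX./OO./XX.*, (1,2):-1/OX./.OO/XX., (2,2):-1/OX./.O./XXO
[OX./OO./XX.] X move#4: (0,2):-1/OXX/OO./XX.*, (1,2):-1/OX./OOX/XX., (2,2):-1/OX./OO./XXX
[OXX/OO./XX.] O move#5: (1,2):+1/OXX/OOO/XX.*, (2,2):-1/OXX/OO./XXO
[OXX/OOO/XX.] end (terminal -1, X#6); searched .../.O./XX. to 6

value(.../.O./XX., O) = +1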